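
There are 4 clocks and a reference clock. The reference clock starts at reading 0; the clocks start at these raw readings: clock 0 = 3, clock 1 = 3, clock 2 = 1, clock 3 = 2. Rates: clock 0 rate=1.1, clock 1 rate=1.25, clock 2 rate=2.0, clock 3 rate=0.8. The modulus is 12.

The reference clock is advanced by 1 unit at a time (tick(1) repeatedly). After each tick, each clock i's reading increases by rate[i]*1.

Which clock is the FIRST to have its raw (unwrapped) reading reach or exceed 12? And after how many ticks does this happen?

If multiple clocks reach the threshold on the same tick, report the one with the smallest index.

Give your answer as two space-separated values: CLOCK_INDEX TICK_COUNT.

Answer: 2 6

Derivation:
clock 0: start=3, rate=1.1, needs 12-3 = 9; ticks = ceil(9/1.1) = ceil(8.1818) = 9; reading at tick 9 = 3 + 1.1*9 = 12.9000
clock 1: start=3, rate=1.25, needs 12-3 = 9; ticks = ceil(9/1.25) = ceil(7.2000) = 8; reading at tick 8 = 3 + 1.25*8 = 13.0000
clock 2: start=1, rate=2.0, needs 12-1 = 11; ticks = ceil(11/2.0) = ceil(5.5000) = 6; reading at tick 6 = 1 + 2.0*6 = 13.0000
clock 3: start=2, rate=0.8, needs 12-2 = 10; ticks = ceil(10/0.8) = ceil(12.5000) = 13; reading at tick 13 = 2 + 0.8*13 = 12.4000
Minimum tick count = 6; winners = [2]; smallest index = 2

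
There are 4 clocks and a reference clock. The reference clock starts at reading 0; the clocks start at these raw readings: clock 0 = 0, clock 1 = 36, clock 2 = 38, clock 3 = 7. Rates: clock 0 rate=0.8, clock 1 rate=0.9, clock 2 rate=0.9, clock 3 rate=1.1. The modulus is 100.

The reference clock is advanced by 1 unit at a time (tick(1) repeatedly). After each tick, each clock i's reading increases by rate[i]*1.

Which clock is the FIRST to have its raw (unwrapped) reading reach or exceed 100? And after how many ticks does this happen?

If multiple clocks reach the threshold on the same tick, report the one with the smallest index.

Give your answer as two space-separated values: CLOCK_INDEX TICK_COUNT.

clock 0: start=0, rate=0.8, needs 100-0 = 100; ticks = ceil(100/0.8) = ceil(125.0000) = 125; reading at tick 125 = 0 + 0.8*125 = 100.0000
clock 1: start=36, rate=0.9, needs 100-36 = 64; ticks = ceil(64/0.9) = ceil(71.1111) = 72; reading at tick 72 = 36 + 0.9*72 = 100.8000
clock 2: start=38, rate=0.9, needs 100-38 = 62; ticks = ceil(62/0.9) = ceil(68.8889) = 69; reading at tick 69 = 38 + 0.9*69 = 100.1000
clock 3: start=7, rate=1.1, needs 100-7 = 93; ticks = ceil(93/1.1) = ceil(84.5455) = 85; reading at tick 85 = 7 + 1.1*85 = 100.5000
Minimum tick count = 69; winners = [2]; smallest index = 2

Answer: 2 69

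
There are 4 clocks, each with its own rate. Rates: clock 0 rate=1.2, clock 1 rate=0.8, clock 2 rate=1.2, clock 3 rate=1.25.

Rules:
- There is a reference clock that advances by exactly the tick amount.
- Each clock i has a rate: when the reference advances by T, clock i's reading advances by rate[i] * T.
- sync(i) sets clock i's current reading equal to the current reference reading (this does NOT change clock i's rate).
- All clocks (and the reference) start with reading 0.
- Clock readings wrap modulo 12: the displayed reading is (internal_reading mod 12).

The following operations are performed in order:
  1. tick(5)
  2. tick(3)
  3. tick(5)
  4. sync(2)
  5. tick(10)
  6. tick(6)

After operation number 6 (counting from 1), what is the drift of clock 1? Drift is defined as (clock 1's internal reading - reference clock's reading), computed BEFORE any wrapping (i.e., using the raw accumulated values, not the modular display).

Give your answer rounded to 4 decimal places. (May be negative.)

After op 1 tick(5): ref=5.0000 raw=[6.0000 4.0000 6.0000 6.2500]
After op 2 tick(3): ref=8.0000 raw=[9.6000 6.4000 9.6000 10.0000]
After op 3 tick(5): ref=13.0000 raw=[15.6000 10.4000 15.6000 16.2500]
After op 4 sync(2): ref=13.0000 raw=[15.6000 10.4000 13.0000 16.2500]
After op 5 tick(10): ref=23.0000 raw=[27.6000 18.4000 25.0000 28.7500]
After op 6 tick(6): ref=29.0000 raw=[34.8000 23.2000 32.2000 36.2500]
Drift of clock 1 after op 6: 23.2000 - 29.0000 = -5.8000

Answer: -5.8000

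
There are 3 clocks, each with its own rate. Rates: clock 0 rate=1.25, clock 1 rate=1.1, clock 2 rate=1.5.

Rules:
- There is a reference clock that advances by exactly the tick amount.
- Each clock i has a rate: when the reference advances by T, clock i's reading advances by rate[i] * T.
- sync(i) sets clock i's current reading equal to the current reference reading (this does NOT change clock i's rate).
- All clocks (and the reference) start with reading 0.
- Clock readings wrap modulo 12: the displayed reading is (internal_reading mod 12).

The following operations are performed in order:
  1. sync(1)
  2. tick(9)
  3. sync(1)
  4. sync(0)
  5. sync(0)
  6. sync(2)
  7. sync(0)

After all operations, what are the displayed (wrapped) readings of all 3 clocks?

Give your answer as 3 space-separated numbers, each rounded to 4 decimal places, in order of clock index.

Answer: 9.0000 9.0000 9.0000

Derivation:
After op 1 sync(1): ref=0.0000 raw=[0.0000 0.0000 0.0000]
After op 2 tick(9): ref=9.0000 raw=[11.2500 9.9000 13.5000]
After op 3 sync(1): ref=9.0000 raw=[11.2500 9.0000 13.5000]
After op 4 sync(0): ref=9.0000 raw=[9.0000 9.0000 13.5000]
After op 5 sync(0): ref=9.0000 raw=[9.0000 9.0000 13.5000]
After op 6 sync(2): ref=9.0000 raw=[9.0000 9.0000 9.0000]
After op 7 sync(0): ref=9.0000 raw=[9.0000 9.0000 9.0000]
Wrap final raw readings (mod 12): 9.0000 mod 12 = 9.0000; 9.0000 mod 12 = 9.0000; 9.0000 mod 12 = 9.0000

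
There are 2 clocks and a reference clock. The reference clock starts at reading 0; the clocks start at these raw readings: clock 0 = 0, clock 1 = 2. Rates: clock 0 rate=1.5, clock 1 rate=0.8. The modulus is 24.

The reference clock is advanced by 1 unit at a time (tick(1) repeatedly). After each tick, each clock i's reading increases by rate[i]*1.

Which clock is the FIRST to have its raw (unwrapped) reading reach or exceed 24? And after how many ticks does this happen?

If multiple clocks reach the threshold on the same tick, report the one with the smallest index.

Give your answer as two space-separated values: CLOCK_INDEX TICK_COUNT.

Answer: 0 16

Derivation:
clock 0: start=0, rate=1.5, needs 24-0 = 24; ticks = ceil(24/1.5) = ceil(16.0000) = 16; reading at tick 16 = 0 + 1.5*16 = 24.0000
clock 1: start=2, rate=0.8, needs 24-2 = 22; ticks = ceil(22/0.8) = ceil(27.5000) = 28; reading at tick 28 = 2 + 0.8*28 = 24.4000
Minimum tick count = 16; winners = [0]; smallest index = 0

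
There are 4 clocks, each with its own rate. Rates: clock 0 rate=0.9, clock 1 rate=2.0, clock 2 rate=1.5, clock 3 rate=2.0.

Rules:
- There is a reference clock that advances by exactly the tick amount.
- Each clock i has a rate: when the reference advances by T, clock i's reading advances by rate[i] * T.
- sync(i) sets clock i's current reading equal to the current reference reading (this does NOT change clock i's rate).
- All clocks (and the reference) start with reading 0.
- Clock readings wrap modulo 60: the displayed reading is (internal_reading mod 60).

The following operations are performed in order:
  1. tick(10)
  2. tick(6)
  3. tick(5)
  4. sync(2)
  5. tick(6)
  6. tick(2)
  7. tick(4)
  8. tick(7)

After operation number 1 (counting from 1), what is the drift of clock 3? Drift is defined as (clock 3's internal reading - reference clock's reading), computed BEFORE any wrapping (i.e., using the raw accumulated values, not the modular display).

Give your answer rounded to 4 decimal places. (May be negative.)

After op 1 tick(10): ref=10.0000 raw=[9.0000 20.0000 15.0000 20.0000]
Drift of clock 3 after op 1: 20.0000 - 10.0000 = 10.0000

Answer: 10.0000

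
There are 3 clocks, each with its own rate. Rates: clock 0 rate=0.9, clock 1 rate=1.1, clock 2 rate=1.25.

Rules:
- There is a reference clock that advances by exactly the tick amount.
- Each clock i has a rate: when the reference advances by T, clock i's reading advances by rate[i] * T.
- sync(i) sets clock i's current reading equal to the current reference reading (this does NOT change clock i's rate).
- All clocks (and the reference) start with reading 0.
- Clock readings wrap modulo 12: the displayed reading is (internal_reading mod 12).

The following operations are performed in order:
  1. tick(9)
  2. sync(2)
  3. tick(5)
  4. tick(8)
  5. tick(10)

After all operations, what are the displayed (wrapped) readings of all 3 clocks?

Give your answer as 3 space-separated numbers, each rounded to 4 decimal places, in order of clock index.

After op 1 tick(9): ref=9.0000 raw=[8.1000 9.9000 11.2500]
After op 2 sync(2): ref=9.0000 raw=[8.1000 9.9000 9.0000]
After op 3 tick(5): ref=14.0000 raw=[12.6000 15.4000 15.2500]
After op 4 tick(8): ref=22.0000 raw=[19.8000 24.2000 25.2500]
After op 5 tick(10): ref=32.0000 raw=[28.8000 35.2000 37.7500]
Wrap final raw readings (mod 12): 28.8000 mod 12 = 4.8000; 35.2000 mod 12 = 11.2000; 37.7500 mod 12 = 1.7500

Answer: 4.8000 11.2000 1.7500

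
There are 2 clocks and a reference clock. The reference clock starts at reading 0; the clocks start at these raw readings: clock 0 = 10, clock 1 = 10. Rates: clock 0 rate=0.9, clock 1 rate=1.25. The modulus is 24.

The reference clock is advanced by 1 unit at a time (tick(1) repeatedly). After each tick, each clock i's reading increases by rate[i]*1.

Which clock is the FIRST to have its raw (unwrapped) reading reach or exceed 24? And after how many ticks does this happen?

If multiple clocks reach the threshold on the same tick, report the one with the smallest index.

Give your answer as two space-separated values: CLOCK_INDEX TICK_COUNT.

clock 0: start=10, rate=0.9, needs 24-10 = 14; ticks = ceil(14/0.9) = ceil(15.5556) = 16; reading at tick 16 = 10 + 0.9*16 = 24.4000
clock 1: start=10, rate=1.25, needs 24-10 = 14; ticks = ceil(14/1.25) = ceil(11.2000) = 12; reading at tick 12 = 10 + 1.25*12 = 25.0000
Minimum tick count = 12; winners = [1]; smallest index = 1

Answer: 1 12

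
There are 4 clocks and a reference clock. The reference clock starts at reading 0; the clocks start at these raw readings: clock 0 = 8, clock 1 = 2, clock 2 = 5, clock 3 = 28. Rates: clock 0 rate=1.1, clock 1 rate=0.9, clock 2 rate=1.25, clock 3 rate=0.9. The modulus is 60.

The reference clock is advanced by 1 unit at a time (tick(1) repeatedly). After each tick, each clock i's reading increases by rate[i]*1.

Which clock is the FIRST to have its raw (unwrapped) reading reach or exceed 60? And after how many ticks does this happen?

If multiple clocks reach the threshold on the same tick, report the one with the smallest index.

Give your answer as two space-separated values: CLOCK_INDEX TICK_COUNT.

Answer: 3 36

Derivation:
clock 0: start=8, rate=1.1, needs 60-8 = 52; ticks = ceil(52/1.1) = ceil(47.2727) = 48; reading at tick 48 = 8 + 1.1*48 = 60.8000
clock 1: start=2, rate=0.9, needs 60-2 = 58; ticks = ceil(58/0.9) = ceil(64.4444) = 65; reading at tick 65 = 2 + 0.9*65 = 60.5000
clock 2: start=5, rate=1.25, needs 60-5 = 55; ticks = ceil(55/1.25) = ceil(44.0000) = 44; reading at tick 44 = 5 + 1.25*44 = 60.0000
clock 3: start=28, rate=0.9, needs 60-28 = 32; ticks = ceil(32/0.9) = ceil(35.5556) = 36; reading at tick 36 = 28 + 0.9*36 = 60.4000
Minimum tick count = 36; winners = [3]; smallest index = 3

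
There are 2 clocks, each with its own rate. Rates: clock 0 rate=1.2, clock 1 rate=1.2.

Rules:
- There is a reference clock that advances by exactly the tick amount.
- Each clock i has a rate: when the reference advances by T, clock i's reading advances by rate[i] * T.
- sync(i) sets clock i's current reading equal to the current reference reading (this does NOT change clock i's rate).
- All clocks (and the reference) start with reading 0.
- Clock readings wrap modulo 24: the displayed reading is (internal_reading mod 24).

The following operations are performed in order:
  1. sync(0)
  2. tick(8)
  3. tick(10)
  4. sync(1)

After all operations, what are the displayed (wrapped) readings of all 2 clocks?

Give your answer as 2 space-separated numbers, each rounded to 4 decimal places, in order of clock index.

Answer: 21.6000 18.0000

Derivation:
After op 1 sync(0): ref=0.0000 raw=[0.0000 0.0000]
After op 2 tick(8): ref=8.0000 raw=[9.6000 9.6000]
After op 3 tick(10): ref=18.0000 raw=[21.6000 21.6000]
After op 4 sync(1): ref=18.0000 raw=[21.6000 18.0000]
Wrap final raw readings (mod 24): 21.6000 mod 24 = 21.6000; 18.0000 mod 24 = 18.0000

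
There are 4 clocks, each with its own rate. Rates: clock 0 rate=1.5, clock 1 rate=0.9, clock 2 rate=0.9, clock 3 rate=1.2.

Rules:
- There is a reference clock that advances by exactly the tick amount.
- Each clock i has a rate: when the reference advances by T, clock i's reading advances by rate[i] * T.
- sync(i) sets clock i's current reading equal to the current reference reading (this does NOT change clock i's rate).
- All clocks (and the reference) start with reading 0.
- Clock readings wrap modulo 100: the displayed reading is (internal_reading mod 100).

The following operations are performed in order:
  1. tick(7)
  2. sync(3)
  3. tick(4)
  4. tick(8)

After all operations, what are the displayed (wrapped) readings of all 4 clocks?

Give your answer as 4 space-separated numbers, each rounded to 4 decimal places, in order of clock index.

Answer: 28.5000 17.1000 17.1000 21.4000

Derivation:
After op 1 tick(7): ref=7.0000 raw=[10.5000 6.3000 6.3000 8.4000]
After op 2 sync(3): ref=7.0000 raw=[10.5000 6.3000 6.3000 7.0000]
After op 3 tick(4): ref=11.0000 raw=[16.5000 9.9000 9.9000 11.8000]
After op 4 tick(8): ref=19.0000 raw=[28.5000 17.1000 17.1000 21.4000]
Wrap final raw readings (mod 100): 28.5000 mod 100 = 28.5000; 17.1000 mod 100 = 17.1000; 17.1000 mod 100 = 17.1000; 21.4000 mod 100 = 21.4000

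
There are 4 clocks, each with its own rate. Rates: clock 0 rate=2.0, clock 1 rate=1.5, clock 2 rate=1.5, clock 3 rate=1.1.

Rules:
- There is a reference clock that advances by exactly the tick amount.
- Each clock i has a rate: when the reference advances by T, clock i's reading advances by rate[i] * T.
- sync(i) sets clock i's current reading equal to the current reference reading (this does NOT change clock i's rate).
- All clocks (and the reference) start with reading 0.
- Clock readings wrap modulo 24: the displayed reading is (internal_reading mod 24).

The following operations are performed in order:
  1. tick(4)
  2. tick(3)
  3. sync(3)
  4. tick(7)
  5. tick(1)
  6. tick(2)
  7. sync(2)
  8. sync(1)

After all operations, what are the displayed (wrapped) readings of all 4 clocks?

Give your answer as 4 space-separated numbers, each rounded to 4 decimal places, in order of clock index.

After op 1 tick(4): ref=4.0000 raw=[8.0000 6.0000 6.0000 4.4000]
After op 2 tick(3): ref=7.0000 raw=[14.0000 10.5000 10.5000 7.7000]
After op 3 sync(3): ref=7.0000 raw=[14.0000 10.5000 10.5000 7.0000]
After op 4 tick(7): ref=14.0000 raw=[28.0000 21.0000 21.0000 14.7000]
After op 5 tick(1): ref=15.0000 raw=[30.0000 22.5000 22.5000 15.8000]
After op 6 tick(2): ref=17.0000 raw=[34.0000 25.5000 25.5000 18.0000]
After op 7 sync(2): ref=17.0000 raw=[34.0000 25.5000 17.0000 18.0000]
After op 8 sync(1): ref=17.0000 raw=[34.0000 17.0000 17.0000 18.0000]
Wrap final raw readings (mod 24): 34.0000 mod 24 = 10.0000; 17.0000 mod 24 = 17.0000; 17.0000 mod 24 = 17.0000; 18.0000 mod 24 = 18.0000

Answer: 10.0000 17.0000 17.0000 18.0000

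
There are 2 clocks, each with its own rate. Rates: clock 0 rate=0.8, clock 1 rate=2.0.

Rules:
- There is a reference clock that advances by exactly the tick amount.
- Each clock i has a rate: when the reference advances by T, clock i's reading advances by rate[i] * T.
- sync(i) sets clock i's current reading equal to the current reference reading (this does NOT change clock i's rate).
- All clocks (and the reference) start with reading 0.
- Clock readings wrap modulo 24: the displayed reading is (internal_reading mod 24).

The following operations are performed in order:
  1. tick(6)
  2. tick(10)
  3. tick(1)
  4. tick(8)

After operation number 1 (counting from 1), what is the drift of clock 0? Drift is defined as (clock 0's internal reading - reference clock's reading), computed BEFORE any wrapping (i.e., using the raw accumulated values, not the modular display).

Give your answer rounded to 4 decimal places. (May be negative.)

After op 1 tick(6): ref=6.0000 raw=[4.8000 12.0000]
Drift of clock 0 after op 1: 4.8000 - 6.0000 = -1.2000

Answer: -1.2000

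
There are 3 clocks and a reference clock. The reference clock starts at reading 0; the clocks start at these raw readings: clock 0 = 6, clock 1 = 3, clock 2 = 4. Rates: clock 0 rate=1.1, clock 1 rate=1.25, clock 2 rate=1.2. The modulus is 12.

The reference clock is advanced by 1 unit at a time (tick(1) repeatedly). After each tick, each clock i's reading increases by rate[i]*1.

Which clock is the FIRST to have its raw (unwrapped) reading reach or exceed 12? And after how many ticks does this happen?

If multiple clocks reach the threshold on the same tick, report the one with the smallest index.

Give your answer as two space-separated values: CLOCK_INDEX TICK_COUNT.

Answer: 0 6

Derivation:
clock 0: start=6, rate=1.1, needs 12-6 = 6; ticks = ceil(6/1.1) = ceil(5.4545) = 6; reading at tick 6 = 6 + 1.1*6 = 12.6000
clock 1: start=3, rate=1.25, needs 12-3 = 9; ticks = ceil(9/1.25) = ceil(7.2000) = 8; reading at tick 8 = 3 + 1.25*8 = 13.0000
clock 2: start=4, rate=1.2, needs 12-4 = 8; ticks = ceil(8/1.2) = ceil(6.6667) = 7; reading at tick 7 = 4 + 1.2*7 = 12.4000
Minimum tick count = 6; winners = [0]; smallest index = 0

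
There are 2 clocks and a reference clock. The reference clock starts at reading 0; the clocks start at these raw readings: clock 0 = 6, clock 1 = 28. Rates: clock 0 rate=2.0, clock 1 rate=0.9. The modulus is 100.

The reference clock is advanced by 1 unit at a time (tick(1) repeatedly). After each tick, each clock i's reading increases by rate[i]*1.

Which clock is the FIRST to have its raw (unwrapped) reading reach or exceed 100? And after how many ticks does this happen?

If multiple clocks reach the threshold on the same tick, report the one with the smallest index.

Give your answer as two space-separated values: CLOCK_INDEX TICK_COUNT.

Answer: 0 47

Derivation:
clock 0: start=6, rate=2.0, needs 100-6 = 94; ticks = ceil(94/2.0) = ceil(47.0000) = 47; reading at tick 47 = 6 + 2.0*47 = 100.0000
clock 1: start=28, rate=0.9, needs 100-28 = 72; ticks = ceil(72/0.9) = ceil(80.0000) = 80; reading at tick 80 = 28 + 0.9*80 = 100.0000
Minimum tick count = 47; winners = [0]; smallest index = 0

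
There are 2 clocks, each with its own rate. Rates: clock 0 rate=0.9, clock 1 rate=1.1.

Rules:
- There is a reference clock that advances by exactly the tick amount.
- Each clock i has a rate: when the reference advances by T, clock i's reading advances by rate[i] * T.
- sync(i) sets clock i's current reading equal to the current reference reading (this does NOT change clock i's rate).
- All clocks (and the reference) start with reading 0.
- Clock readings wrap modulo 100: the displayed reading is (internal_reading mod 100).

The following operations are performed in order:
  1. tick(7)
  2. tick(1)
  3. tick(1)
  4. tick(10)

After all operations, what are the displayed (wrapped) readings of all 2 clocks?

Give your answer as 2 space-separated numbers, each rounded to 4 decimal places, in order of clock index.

After op 1 tick(7): ref=7.0000 raw=[6.3000 7.7000]
After op 2 tick(1): ref=8.0000 raw=[7.2000 8.8000]
After op 3 tick(1): ref=9.0000 raw=[8.1000 9.9000]
After op 4 tick(10): ref=19.0000 raw=[17.1000 20.9000]
Wrap final raw readings (mod 100): 17.1000 mod 100 = 17.1000; 20.9000 mod 100 = 20.9000

Answer: 17.1000 20.9000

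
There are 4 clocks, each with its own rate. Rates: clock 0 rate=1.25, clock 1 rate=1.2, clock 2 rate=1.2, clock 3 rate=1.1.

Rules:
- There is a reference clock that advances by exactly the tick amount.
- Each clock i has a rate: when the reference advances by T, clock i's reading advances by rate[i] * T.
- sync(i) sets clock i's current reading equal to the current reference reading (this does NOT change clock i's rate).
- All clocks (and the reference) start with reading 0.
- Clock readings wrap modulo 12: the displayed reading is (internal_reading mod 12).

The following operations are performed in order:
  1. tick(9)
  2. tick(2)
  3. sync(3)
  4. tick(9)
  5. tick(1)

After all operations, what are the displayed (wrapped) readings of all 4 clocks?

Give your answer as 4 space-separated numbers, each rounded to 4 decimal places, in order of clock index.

After op 1 tick(9): ref=9.0000 raw=[11.2500 10.8000 10.8000 9.9000]
After op 2 tick(2): ref=11.0000 raw=[13.7500 13.2000 13.2000 12.1000]
After op 3 sync(3): ref=11.0000 raw=[13.7500 13.2000 13.2000 11.0000]
After op 4 tick(9): ref=20.0000 raw=[25.0000 24.0000 24.0000 20.9000]
After op 5 tick(1): ref=21.0000 raw=[26.2500 25.2000 25.2000 22.0000]
Wrap final raw readings (mod 12): 26.2500 mod 12 = 2.2500; 25.2000 mod 12 = 1.2000; 25.2000 mod 12 = 1.2000; 22.0000 mod 12 = 10.0000

Answer: 2.2500 1.2000 1.2000 10.0000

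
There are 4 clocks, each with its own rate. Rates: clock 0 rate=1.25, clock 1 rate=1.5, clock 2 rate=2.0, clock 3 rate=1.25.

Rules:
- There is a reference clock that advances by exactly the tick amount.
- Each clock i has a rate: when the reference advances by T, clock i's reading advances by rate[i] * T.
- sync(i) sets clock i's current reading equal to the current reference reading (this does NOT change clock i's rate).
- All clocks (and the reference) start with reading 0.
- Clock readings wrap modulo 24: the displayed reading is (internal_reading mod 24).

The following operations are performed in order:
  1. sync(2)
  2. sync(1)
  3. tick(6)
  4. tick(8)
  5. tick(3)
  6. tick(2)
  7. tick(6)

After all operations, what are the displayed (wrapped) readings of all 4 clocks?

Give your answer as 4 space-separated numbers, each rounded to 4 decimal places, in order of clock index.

After op 1 sync(2): ref=0.0000 raw=[0.0000 0.0000 0.0000 0.0000]
After op 2 sync(1): ref=0.0000 raw=[0.0000 0.0000 0.0000 0.0000]
After op 3 tick(6): ref=6.0000 raw=[7.5000 9.0000 12.0000 7.5000]
After op 4 tick(8): ref=14.0000 raw=[17.5000 21.0000 28.0000 17.5000]
After op 5 tick(3): ref=17.0000 raw=[21.2500 25.5000 34.0000 21.2500]
After op 6 tick(2): ref=19.0000 raw=[23.7500 28.5000 38.0000 23.7500]
After op 7 tick(6): ref=25.0000 raw=[31.2500 37.5000 50.0000 31.2500]
Wrap final raw readings (mod 24): 31.2500 mod 24 = 7.2500; 37.5000 mod 24 = 13.5000; 50.0000 mod 24 = 2.0000; 31.2500 mod 24 = 7.2500

Answer: 7.2500 13.5000 2.0000 7.2500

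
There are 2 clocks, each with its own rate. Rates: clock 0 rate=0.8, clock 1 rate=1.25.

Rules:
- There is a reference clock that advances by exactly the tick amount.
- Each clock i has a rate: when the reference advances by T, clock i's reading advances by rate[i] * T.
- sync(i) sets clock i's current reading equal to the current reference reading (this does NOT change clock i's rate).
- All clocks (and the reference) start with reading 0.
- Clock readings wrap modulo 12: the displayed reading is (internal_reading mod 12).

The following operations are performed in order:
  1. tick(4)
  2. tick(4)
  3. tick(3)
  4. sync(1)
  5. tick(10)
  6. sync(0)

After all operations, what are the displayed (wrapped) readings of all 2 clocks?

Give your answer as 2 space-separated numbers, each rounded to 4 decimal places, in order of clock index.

After op 1 tick(4): ref=4.0000 raw=[3.2000 5.0000]
After op 2 tick(4): ref=8.0000 raw=[6.4000 10.0000]
After op 3 tick(3): ref=11.0000 raw=[8.8000 13.7500]
After op 4 sync(1): ref=11.0000 raw=[8.8000 11.0000]
After op 5 tick(10): ref=21.0000 raw=[16.8000 23.5000]
After op 6 sync(0): ref=21.0000 raw=[21.0000 23.5000]
Wrap final raw readings (mod 12): 21.0000 mod 12 = 9.0000; 23.5000 mod 12 = 11.5000

Answer: 9.0000 11.5000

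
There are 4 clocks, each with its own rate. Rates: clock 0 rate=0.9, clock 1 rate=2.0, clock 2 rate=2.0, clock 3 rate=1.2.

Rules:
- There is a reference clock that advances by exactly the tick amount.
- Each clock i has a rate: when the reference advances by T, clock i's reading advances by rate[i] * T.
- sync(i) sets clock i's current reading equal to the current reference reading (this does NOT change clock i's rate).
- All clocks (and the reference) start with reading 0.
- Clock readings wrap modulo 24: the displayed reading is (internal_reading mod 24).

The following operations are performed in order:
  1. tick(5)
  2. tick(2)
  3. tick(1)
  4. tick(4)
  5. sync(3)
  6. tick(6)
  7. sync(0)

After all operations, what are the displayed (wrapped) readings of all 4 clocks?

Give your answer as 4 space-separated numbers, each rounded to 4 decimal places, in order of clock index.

After op 1 tick(5): ref=5.0000 raw=[4.5000 10.0000 10.0000 6.0000]
After op 2 tick(2): ref=7.0000 raw=[6.3000 14.0000 14.0000 8.4000]
After op 3 tick(1): ref=8.0000 raw=[7.2000 16.0000 16.0000 9.6000]
After op 4 tick(4): ref=12.0000 raw=[10.8000 24.0000 24.0000 14.4000]
After op 5 sync(3): ref=12.0000 raw=[10.8000 24.0000 24.0000 12.0000]
After op 6 tick(6): ref=18.0000 raw=[16.2000 36.0000 36.0000 19.2000]
After op 7 sync(0): ref=18.0000 raw=[18.0000 36.0000 36.0000 19.2000]
Wrap final raw readings (mod 24): 18.0000 mod 24 = 18.0000; 36.0000 mod 24 = 12.0000; 36.0000 mod 24 = 12.0000; 19.2000 mod 24 = 19.2000

Answer: 18.0000 12.0000 12.0000 19.2000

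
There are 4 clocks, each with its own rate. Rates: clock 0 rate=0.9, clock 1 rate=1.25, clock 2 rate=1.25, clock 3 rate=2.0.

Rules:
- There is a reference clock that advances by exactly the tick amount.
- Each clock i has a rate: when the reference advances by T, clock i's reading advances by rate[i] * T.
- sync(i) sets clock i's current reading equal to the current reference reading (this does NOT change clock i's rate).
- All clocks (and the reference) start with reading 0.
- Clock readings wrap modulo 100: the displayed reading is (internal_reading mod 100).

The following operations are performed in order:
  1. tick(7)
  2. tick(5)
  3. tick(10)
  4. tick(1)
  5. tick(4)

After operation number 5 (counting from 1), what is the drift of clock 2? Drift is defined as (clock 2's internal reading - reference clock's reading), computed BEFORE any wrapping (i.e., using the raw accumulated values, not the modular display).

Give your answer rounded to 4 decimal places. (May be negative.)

After op 1 tick(7): ref=7.0000 raw=[6.3000 8.7500 8.7500 14.0000]
After op 2 tick(5): ref=12.0000 raw=[10.8000 15.0000 15.0000 24.0000]
After op 3 tick(10): ref=22.0000 raw=[19.8000 27.5000 27.5000 44.0000]
After op 4 tick(1): ref=23.0000 raw=[20.7000 28.7500 28.7500 46.0000]
After op 5 tick(4): ref=27.0000 raw=[24.3000 33.7500 33.7500 54.0000]
Drift of clock 2 after op 5: 33.7500 - 27.0000 = 6.7500

Answer: 6.7500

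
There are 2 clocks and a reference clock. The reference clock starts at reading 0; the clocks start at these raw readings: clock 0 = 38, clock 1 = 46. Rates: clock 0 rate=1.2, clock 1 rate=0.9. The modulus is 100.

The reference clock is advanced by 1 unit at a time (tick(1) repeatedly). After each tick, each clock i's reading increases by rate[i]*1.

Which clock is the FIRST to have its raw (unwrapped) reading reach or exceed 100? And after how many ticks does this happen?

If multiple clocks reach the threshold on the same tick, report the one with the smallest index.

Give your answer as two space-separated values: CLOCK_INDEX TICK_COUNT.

clock 0: start=38, rate=1.2, needs 100-38 = 62; ticks = ceil(62/1.2) = ceil(51.6667) = 52; reading at tick 52 = 38 + 1.2*52 = 100.4000
clock 1: start=46, rate=0.9, needs 100-46 = 54; ticks = ceil(54/0.9) = ceil(60.0000) = 60; reading at tick 60 = 46 + 0.9*60 = 100.0000
Minimum tick count = 52; winners = [0]; smallest index = 0

Answer: 0 52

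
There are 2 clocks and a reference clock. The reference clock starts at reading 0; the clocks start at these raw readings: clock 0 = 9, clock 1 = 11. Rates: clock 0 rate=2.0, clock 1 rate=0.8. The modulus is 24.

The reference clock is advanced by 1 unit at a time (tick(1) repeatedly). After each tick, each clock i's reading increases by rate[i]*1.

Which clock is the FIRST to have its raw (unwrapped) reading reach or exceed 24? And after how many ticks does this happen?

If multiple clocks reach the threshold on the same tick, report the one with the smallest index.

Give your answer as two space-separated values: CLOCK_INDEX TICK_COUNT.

Answer: 0 8

Derivation:
clock 0: start=9, rate=2.0, needs 24-9 = 15; ticks = ceil(15/2.0) = ceil(7.5000) = 8; reading at tick 8 = 9 + 2.0*8 = 25.0000
clock 1: start=11, rate=0.8, needs 24-11 = 13; ticks = ceil(13/0.8) = ceil(16.2500) = 17; reading at tick 17 = 11 + 0.8*17 = 24.6000
Minimum tick count = 8; winners = [0]; smallest index = 0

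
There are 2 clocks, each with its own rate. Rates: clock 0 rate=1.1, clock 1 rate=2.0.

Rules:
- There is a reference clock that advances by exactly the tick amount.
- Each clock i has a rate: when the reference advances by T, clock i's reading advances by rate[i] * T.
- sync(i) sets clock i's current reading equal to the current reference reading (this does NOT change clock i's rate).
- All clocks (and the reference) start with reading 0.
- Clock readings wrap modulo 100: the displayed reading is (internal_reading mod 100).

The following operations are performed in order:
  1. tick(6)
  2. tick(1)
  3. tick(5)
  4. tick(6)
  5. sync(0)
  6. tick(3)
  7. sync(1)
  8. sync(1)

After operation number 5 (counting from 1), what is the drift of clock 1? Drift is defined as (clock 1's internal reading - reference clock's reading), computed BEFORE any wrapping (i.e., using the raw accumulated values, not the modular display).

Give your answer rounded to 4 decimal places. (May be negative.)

Answer: 18.0000

Derivation:
After op 1 tick(6): ref=6.0000 raw=[6.6000 12.0000]
After op 2 tick(1): ref=7.0000 raw=[7.7000 14.0000]
After op 3 tick(5): ref=12.0000 raw=[13.2000 24.0000]
After op 4 tick(6): ref=18.0000 raw=[19.8000 36.0000]
After op 5 sync(0): ref=18.0000 raw=[18.0000 36.0000]
Drift of clock 1 after op 5: 36.0000 - 18.0000 = 18.0000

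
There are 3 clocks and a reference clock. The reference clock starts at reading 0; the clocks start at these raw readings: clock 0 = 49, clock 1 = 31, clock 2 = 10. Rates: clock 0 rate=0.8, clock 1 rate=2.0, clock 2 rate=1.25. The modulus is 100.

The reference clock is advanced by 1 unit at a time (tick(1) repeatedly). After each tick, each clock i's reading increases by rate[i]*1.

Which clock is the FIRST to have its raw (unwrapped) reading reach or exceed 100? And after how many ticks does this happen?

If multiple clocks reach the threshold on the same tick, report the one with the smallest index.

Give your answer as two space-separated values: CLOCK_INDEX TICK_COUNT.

Answer: 1 35

Derivation:
clock 0: start=49, rate=0.8, needs 100-49 = 51; ticks = ceil(51/0.8) = ceil(63.7500) = 64; reading at tick 64 = 49 + 0.8*64 = 100.2000
clock 1: start=31, rate=2.0, needs 100-31 = 69; ticks = ceil(69/2.0) = ceil(34.5000) = 35; reading at tick 35 = 31 + 2.0*35 = 101.0000
clock 2: start=10, rate=1.25, needs 100-10 = 90; ticks = ceil(90/1.25) = ceil(72.0000) = 72; reading at tick 72 = 10 + 1.25*72 = 100.0000
Minimum tick count = 35; winners = [1]; smallest index = 1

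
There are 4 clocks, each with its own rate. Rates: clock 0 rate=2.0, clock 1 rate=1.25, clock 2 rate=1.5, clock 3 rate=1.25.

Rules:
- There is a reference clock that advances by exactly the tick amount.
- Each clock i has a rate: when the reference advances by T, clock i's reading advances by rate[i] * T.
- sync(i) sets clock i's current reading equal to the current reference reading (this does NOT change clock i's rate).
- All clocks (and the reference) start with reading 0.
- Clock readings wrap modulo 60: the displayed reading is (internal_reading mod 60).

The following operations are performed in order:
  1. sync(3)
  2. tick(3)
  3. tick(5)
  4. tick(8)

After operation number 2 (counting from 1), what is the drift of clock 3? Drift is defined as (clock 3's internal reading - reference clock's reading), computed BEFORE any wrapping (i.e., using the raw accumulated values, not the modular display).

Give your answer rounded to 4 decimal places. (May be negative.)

After op 1 sync(3): ref=0.0000 raw=[0.0000 0.0000 0.0000 0.0000]
After op 2 tick(3): ref=3.0000 raw=[6.0000 3.7500 4.5000 3.7500]
Drift of clock 3 after op 2: 3.7500 - 3.0000 = 0.7500

Answer: 0.7500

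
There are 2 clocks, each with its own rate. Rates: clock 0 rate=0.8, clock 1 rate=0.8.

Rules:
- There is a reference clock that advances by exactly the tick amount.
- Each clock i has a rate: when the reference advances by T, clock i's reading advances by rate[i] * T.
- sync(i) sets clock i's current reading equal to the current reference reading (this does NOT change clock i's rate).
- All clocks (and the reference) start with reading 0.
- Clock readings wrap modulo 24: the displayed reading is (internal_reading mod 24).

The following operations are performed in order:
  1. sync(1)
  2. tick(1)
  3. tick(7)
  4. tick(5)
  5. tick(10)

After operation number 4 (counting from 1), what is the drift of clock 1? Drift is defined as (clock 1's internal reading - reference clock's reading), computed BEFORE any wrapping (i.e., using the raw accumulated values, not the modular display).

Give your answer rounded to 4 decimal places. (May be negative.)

After op 1 sync(1): ref=0.0000 raw=[0.0000 0.0000]
After op 2 tick(1): ref=1.0000 raw=[0.8000 0.8000]
After op 3 tick(7): ref=8.0000 raw=[6.4000 6.4000]
After op 4 tick(5): ref=13.0000 raw=[10.4000 10.4000]
Drift of clock 1 after op 4: 10.4000 - 13.0000 = -2.6000

Answer: -2.6000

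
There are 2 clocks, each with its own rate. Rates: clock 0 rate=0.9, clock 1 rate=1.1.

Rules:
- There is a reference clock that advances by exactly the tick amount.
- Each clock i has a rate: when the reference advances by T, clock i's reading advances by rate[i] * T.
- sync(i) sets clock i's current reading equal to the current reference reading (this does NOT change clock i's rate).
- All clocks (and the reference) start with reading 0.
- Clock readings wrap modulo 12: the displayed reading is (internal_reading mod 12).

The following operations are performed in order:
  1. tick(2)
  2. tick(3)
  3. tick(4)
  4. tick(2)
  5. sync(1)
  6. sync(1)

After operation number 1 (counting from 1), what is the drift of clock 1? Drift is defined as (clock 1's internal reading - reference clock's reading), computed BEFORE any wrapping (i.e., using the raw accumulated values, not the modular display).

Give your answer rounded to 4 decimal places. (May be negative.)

After op 1 tick(2): ref=2.0000 raw=[1.8000 2.2000]
Drift of clock 1 after op 1: 2.2000 - 2.0000 = 0.2000

Answer: 0.2000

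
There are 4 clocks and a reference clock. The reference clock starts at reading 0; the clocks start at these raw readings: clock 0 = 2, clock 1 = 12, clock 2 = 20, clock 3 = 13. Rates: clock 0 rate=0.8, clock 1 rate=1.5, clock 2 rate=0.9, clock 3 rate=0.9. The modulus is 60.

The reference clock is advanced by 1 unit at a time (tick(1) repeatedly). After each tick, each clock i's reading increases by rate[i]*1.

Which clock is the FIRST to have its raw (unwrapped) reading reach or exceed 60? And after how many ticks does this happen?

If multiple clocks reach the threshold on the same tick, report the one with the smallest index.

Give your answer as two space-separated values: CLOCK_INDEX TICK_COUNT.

clock 0: start=2, rate=0.8, needs 60-2 = 58; ticks = ceil(58/0.8) = ceil(72.5000) = 73; reading at tick 73 = 2 + 0.8*73 = 60.4000
clock 1: start=12, rate=1.5, needs 60-12 = 48; ticks = ceil(48/1.5) = ceil(32.0000) = 32; reading at tick 32 = 12 + 1.5*32 = 60.0000
clock 2: start=20, rate=0.9, needs 60-20 = 40; ticks = ceil(40/0.9) = ceil(44.4444) = 45; reading at tick 45 = 20 + 0.9*45 = 60.5000
clock 3: start=13, rate=0.9, needs 60-13 = 47; ticks = ceil(47/0.9) = ceil(52.2222) = 53; reading at tick 53 = 13 + 0.9*53 = 60.7000
Minimum tick count = 32; winners = [1]; smallest index = 1

Answer: 1 32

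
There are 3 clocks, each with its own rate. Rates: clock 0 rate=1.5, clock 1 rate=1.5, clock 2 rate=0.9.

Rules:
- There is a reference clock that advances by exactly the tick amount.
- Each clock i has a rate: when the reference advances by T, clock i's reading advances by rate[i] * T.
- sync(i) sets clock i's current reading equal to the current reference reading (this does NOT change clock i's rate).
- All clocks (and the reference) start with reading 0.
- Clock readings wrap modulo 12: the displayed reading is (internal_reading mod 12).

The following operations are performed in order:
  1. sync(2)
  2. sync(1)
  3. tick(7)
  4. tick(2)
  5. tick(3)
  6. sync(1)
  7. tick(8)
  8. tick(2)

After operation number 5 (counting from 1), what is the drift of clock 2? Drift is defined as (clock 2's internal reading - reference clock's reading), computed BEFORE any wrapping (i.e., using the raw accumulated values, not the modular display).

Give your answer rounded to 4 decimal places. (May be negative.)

Answer: -1.2000

Derivation:
After op 1 sync(2): ref=0.0000 raw=[0.0000 0.0000 0.0000]
After op 2 sync(1): ref=0.0000 raw=[0.0000 0.0000 0.0000]
After op 3 tick(7): ref=7.0000 raw=[10.5000 10.5000 6.3000]
After op 4 tick(2): ref=9.0000 raw=[13.5000 13.5000 8.1000]
After op 5 tick(3): ref=12.0000 raw=[18.0000 18.0000 10.8000]
Drift of clock 2 after op 5: 10.8000 - 12.0000 = -1.2000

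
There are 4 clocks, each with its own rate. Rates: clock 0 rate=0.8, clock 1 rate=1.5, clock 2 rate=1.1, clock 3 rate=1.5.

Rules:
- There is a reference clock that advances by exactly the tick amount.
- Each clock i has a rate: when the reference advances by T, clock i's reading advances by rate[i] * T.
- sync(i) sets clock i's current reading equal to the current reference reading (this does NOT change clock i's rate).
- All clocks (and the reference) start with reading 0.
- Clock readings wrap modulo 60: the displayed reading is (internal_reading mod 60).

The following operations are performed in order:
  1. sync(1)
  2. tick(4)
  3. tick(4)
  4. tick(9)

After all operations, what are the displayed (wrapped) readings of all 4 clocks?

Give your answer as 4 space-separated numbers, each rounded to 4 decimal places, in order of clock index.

Answer: 13.6000 25.5000 18.7000 25.5000

Derivation:
After op 1 sync(1): ref=0.0000 raw=[0.0000 0.0000 0.0000 0.0000]
After op 2 tick(4): ref=4.0000 raw=[3.2000 6.0000 4.4000 6.0000]
After op 3 tick(4): ref=8.0000 raw=[6.4000 12.0000 8.8000 12.0000]
After op 4 tick(9): ref=17.0000 raw=[13.6000 25.5000 18.7000 25.5000]
Wrap final raw readings (mod 60): 13.6000 mod 60 = 13.6000; 25.5000 mod 60 = 25.5000; 18.7000 mod 60 = 18.7000; 25.5000 mod 60 = 25.5000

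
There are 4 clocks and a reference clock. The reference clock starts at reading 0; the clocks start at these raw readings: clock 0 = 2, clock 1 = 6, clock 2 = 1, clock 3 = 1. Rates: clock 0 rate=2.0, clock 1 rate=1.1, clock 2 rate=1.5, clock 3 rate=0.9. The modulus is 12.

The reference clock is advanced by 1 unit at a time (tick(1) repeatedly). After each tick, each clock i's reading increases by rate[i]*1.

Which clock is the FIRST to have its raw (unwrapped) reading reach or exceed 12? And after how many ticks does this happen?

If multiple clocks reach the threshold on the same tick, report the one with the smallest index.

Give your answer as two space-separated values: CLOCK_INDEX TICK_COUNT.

Answer: 0 5

Derivation:
clock 0: start=2, rate=2.0, needs 12-2 = 10; ticks = ceil(10/2.0) = ceil(5.0000) = 5; reading at tick 5 = 2 + 2.0*5 = 12.0000
clock 1: start=6, rate=1.1, needs 12-6 = 6; ticks = ceil(6/1.1) = ceil(5.4545) = 6; reading at tick 6 = 6 + 1.1*6 = 12.6000
clock 2: start=1, rate=1.5, needs 12-1 = 11; ticks = ceil(11/1.5) = ceil(7.3333) = 8; reading at tick 8 = 1 + 1.5*8 = 13.0000
clock 3: start=1, rate=0.9, needs 12-1 = 11; ticks = ceil(11/0.9) = ceil(12.2222) = 13; reading at tick 13 = 1 + 0.9*13 = 12.7000
Minimum tick count = 5; winners = [0]; smallest index = 0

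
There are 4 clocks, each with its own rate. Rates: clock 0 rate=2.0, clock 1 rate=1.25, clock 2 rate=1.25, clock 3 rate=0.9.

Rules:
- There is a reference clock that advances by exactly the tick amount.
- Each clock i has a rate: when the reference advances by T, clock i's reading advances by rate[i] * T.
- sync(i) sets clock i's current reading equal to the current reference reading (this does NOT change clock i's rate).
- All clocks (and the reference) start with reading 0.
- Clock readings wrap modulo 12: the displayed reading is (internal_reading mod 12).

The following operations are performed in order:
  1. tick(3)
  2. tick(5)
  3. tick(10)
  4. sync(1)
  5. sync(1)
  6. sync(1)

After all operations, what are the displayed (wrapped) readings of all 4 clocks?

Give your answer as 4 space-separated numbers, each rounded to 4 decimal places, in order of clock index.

After op 1 tick(3): ref=3.0000 raw=[6.0000 3.7500 3.7500 2.7000]
After op 2 tick(5): ref=8.0000 raw=[16.0000 10.0000 10.0000 7.2000]
After op 3 tick(10): ref=18.0000 raw=[36.0000 22.5000 22.5000 16.2000]
After op 4 sync(1): ref=18.0000 raw=[36.0000 18.0000 22.5000 16.2000]
After op 5 sync(1): ref=18.0000 raw=[36.0000 18.0000 22.5000 16.2000]
After op 6 sync(1): ref=18.0000 raw=[36.0000 18.0000 22.5000 16.2000]
Wrap final raw readings (mod 12): 36.0000 mod 12 = 0.0000; 18.0000 mod 12 = 6.0000; 22.5000 mod 12 = 10.5000; 16.2000 mod 12 = 4.2000

Answer: 0.0000 6.0000 10.5000 4.2000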